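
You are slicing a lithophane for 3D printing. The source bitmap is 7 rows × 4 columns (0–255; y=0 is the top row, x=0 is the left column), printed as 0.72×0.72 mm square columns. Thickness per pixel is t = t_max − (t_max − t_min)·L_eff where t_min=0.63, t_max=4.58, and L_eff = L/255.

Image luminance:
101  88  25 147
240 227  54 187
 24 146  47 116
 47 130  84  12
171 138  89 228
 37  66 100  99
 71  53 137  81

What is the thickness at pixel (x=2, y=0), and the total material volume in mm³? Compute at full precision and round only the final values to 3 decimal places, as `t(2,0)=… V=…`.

span = t_max - t_min = 4.58 - 0.63 = 3.950
L(2,0) = 25, L_eff = 25/255 = 0.098039
t(2,0) = 4.58 - 3.950·0.098039 = 4.193
Σt over all 7·4 pixels = 421369/5100 ≈ 82.6213725
V = pitch²·Σt = 0.72²·421369/5100 = 42.831

t(2,0)=4.193 V=42.831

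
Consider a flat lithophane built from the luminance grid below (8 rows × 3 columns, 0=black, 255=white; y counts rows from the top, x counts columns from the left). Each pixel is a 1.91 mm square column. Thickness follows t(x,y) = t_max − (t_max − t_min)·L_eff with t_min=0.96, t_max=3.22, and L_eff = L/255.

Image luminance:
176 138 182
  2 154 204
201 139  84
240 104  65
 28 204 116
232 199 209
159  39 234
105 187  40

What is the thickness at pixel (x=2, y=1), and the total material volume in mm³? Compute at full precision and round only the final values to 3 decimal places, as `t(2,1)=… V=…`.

t(2,1)=1.412 V=170.670

span = t_max - t_min = 3.22 - 0.96 = 2.260
L(2,1) = 204, L_eff = 204/255 = 0.800000
t(2,1) = 3.22 - 2.260·0.800000 = 1.412
Σt over all 8·3 pixels = 198829/4250 ≈ 46.7832941
V = pitch²·Σt = 1.91²·198829/4250 = 170.670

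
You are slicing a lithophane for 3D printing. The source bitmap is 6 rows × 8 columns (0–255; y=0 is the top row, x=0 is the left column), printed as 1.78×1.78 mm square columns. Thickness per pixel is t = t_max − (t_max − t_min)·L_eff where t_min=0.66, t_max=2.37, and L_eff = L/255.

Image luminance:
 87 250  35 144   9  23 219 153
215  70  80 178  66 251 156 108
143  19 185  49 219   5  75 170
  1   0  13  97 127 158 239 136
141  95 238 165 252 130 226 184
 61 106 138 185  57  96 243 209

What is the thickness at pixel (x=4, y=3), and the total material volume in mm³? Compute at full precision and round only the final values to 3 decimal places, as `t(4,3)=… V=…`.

span = t_max - t_min = 2.37 - 0.66 = 1.710
L(4,3) = 127, L_eff = 127/255 = 0.498039
t(4,3) = 2.37 - 1.710·0.498039 = 1.518
Σt over all 6·8 pixels = 306609/4250 ≈ 72.1432941
V = pitch²·Σt = 1.78²·306609/4250 = 228.579

t(4,3)=1.518 V=228.579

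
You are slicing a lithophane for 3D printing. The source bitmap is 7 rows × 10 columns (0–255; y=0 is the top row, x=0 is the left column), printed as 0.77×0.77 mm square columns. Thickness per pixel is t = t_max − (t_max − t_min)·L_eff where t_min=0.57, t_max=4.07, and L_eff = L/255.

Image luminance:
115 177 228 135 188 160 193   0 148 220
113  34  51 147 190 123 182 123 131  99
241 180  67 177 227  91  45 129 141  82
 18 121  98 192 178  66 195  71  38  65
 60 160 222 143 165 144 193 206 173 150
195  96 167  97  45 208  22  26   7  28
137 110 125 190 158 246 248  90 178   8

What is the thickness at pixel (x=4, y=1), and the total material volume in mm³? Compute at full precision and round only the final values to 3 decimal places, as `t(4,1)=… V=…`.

t(4,1)=1.462 V=94.244

span = t_max - t_min = 4.07 - 0.57 = 3.500
L(4,1) = 190, L_eff = 190/255 = 0.745098
t(4,1) = 4.07 - 3.500·0.745098 = 1.462
Σt over all 7·10 pixels = 81067/510 ≈ 158.9549020
V = pitch²·Σt = 0.77²·81067/510 = 94.244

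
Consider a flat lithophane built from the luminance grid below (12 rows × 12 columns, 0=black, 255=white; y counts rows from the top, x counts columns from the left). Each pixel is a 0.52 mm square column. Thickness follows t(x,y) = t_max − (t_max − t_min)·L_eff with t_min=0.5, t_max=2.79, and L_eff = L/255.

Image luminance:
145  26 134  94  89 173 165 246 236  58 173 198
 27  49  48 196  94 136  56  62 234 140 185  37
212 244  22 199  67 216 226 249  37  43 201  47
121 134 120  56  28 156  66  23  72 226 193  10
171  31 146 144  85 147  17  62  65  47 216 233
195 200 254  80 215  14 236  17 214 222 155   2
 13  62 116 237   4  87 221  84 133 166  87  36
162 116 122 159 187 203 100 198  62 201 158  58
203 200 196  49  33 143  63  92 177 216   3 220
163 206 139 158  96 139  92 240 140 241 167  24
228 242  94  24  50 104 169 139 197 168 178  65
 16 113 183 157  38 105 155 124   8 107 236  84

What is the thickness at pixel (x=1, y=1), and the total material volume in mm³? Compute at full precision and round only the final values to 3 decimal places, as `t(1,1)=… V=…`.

t(1,1)=2.350 V=63.729

span = t_max - t_min = 2.79 - 0.5 = 2.290
L(1,1) = 49, L_eff = 49/255 = 0.192157
t(1,1) = 2.79 - 2.290·0.192157 = 2.350
Σt over all 12·12 pixels = 6009983/25500 ≈ 235.6856078
V = pitch²·Σt = 0.52²·6009983/25500 = 63.729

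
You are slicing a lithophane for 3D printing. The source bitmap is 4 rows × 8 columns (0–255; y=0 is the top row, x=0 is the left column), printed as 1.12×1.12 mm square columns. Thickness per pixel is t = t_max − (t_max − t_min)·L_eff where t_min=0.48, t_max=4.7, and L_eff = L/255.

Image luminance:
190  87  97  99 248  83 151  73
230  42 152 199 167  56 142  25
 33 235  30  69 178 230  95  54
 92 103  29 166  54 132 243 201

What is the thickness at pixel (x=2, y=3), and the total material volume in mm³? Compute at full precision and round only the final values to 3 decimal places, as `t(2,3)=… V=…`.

span = t_max - t_min = 4.7 - 0.48 = 4.220
L(2,3) = 29, L_eff = 29/255 = 0.113725
t(2,3) = 4.7 - 4.220·0.113725 = 4.220
Σt over all 4·8 pixels = 215353/2550 ≈ 84.4521569
V = pitch²·Σt = 1.12²·215353/2550 = 105.937

t(2,3)=4.220 V=105.937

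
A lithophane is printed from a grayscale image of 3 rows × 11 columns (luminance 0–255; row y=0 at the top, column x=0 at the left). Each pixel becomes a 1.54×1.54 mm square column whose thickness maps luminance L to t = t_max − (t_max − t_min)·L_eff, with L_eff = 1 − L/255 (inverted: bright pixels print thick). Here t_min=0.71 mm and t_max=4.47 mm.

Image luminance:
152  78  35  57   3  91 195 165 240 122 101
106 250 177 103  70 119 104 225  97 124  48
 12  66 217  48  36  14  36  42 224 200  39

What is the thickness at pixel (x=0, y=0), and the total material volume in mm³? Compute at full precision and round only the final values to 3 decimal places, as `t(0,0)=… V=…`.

t(0,0)=2.951 V=181.317

span = t_max - t_min = 4.47 - 0.71 = 3.760
L(0,0) = 152, L_eff = 1 - 152/255 = 0.403922 (inverted)
t(0,0) = 4.47 - 3.760·0.403922 = 2.951
Σt over all 3·11 pixels = 1949561/25500 ≈ 76.4533725
V = pitch²·Σt = 1.54²·1949561/25500 = 181.317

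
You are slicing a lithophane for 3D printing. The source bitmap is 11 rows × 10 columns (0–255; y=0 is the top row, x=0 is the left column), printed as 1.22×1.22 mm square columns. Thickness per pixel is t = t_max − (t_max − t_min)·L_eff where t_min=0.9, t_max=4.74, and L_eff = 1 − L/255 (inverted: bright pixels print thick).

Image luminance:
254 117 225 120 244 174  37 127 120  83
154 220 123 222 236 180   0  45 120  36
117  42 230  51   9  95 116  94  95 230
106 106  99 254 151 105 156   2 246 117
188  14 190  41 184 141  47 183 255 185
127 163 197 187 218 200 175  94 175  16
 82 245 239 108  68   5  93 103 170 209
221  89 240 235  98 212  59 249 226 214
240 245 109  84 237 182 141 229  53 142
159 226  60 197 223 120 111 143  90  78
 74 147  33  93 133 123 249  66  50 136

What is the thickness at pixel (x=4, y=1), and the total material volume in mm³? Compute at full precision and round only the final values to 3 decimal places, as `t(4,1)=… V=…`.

t(4,1)=4.454 V=496.465

span = t_max - t_min = 4.74 - 0.9 = 3.840
L(4,1) = 236, L_eff = 1 - 236/255 = 0.074510 (inverted)
t(4,1) = 4.74 - 3.840·0.074510 = 4.454
Σt over all 11·10 pixels = 708807/2125 ≈ 333.5562353
V = pitch²·Σt = 1.22²·708807/2125 = 496.465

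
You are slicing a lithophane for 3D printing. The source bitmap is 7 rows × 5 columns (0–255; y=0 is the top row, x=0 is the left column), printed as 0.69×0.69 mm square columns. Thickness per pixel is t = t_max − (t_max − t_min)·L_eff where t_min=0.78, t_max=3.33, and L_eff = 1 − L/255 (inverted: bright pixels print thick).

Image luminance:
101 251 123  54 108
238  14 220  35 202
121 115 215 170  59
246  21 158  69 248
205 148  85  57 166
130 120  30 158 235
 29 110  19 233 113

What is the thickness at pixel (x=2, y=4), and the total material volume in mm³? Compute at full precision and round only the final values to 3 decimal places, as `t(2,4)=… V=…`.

t(2,4)=1.630 V=34.927

span = t_max - t_min = 3.33 - 0.78 = 2.550
L(2,4) = 85, L_eff = 1 - 85/255 = 0.666667 (inverted)
t(2,4) = 3.33 - 2.550·0.666667 = 1.630
Σt over all 7·5 pixels = 73.36
V = pitch²·Σt = 0.69²·73.36 = 34.927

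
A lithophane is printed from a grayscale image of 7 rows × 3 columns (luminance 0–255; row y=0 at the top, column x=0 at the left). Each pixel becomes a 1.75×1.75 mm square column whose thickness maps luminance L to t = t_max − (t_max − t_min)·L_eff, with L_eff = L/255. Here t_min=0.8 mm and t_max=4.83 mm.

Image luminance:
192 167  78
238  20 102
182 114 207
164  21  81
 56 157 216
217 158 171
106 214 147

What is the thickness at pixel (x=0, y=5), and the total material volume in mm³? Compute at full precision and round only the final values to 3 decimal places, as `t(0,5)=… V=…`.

t(0,5)=1.401 V=165.044

span = t_max - t_min = 4.83 - 0.8 = 4.030
L(0,5) = 217, L_eff = 217/255 = 0.850980
t(0,5) = 4.83 - 4.030·0.850980 = 1.401
Σt over all 7·3 pixels = 1374241/25500 ≈ 53.8918039
V = pitch²·Σt = 1.75²·1374241/25500 = 165.044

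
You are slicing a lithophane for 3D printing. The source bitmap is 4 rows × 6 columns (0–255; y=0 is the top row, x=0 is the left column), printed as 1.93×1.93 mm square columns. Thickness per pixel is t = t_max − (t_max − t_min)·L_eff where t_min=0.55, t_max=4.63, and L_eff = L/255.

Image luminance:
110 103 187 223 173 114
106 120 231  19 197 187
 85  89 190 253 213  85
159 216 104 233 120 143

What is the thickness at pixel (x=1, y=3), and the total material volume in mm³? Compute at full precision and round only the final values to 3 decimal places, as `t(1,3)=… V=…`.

t(1,3)=1.174 V=195.781

span = t_max - t_min = 4.63 - 0.55 = 4.080
L(1,3) = 216, L_eff = 216/255 = 0.847059
t(1,3) = 4.63 - 4.080·0.847059 = 1.174
Σt over all 4·6 pixels = 52.56
V = pitch²·Σt = 1.93²·52.56 = 195.781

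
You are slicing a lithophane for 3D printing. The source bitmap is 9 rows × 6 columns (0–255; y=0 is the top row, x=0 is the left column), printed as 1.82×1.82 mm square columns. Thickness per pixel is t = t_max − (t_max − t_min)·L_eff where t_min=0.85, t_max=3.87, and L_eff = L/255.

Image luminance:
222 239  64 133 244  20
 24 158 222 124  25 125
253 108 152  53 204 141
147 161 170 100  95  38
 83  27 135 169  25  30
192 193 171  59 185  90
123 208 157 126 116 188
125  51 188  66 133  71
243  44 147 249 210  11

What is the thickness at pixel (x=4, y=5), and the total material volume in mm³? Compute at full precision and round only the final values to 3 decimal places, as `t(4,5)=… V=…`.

span = t_max - t_min = 3.87 - 0.85 = 3.020
L(4,5) = 185, L_eff = 185/255 = 0.725490
t(4,5) = 3.87 - 3.020·0.725490 = 1.679
Σt over all 9·6 pixels = 800954/6375 ≈ 125.6398431
V = pitch²·Σt = 1.82²·800954/6375 = 416.169

t(4,5)=1.679 V=416.169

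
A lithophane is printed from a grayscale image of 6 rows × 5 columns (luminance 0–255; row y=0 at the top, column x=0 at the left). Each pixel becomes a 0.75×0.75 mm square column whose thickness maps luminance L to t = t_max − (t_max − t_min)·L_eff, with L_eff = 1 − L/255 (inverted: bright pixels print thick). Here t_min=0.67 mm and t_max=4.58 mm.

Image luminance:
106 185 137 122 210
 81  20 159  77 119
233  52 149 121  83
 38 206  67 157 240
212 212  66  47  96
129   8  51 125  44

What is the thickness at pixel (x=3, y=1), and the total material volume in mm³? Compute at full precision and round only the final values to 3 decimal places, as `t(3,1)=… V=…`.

span = t_max - t_min = 4.58 - 0.67 = 3.910
L(3,1) = 77, L_eff = 1 - 77/255 = 0.698039 (inverted)
t(3,1) = 4.58 - 3.910·0.698039 = 1.851
Σt over all 6·5 pixels = 74.564
V = pitch²·Σt = 0.75²·74.564 = 41.942

t(3,1)=1.851 V=41.942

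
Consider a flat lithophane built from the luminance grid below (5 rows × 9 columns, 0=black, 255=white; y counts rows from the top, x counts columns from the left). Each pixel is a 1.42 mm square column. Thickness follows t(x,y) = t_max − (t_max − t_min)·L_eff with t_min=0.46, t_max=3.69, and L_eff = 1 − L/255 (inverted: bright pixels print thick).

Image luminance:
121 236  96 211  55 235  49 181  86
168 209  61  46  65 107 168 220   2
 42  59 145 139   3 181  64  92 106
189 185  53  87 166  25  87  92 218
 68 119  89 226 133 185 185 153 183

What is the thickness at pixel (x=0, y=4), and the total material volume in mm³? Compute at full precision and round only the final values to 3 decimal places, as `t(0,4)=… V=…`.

span = t_max - t_min = 3.69 - 0.46 = 3.230
L(0,4) = 68, L_eff = 1 - 68/255 = 0.733333 (inverted)
t(0,4) = 3.69 - 3.230·0.733333 = 1.321
Σt over all 5·9 pixels = 6863/75 ≈ 91.5066667
V = pitch²·Σt = 1.42²·6863/75 = 184.514

t(0,4)=1.321 V=184.514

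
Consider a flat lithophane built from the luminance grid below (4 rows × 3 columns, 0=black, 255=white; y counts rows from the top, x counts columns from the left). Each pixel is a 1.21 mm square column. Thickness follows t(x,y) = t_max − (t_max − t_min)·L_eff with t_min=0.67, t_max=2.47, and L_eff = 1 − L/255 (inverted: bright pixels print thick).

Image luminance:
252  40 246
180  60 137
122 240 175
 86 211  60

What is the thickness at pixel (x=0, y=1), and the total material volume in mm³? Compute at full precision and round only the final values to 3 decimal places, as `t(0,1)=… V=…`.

span = t_max - t_min = 2.47 - 0.67 = 1.800
L(0,1) = 180, L_eff = 1 - 180/255 = 0.294118 (inverted)
t(0,1) = 2.47 - 1.800·0.294118 = 1.941
Σt over all 4·3 pixels = 8844/425 ≈ 20.8094118
V = pitch²·Σt = 1.21²·8844/425 = 30.467

t(0,1)=1.941 V=30.467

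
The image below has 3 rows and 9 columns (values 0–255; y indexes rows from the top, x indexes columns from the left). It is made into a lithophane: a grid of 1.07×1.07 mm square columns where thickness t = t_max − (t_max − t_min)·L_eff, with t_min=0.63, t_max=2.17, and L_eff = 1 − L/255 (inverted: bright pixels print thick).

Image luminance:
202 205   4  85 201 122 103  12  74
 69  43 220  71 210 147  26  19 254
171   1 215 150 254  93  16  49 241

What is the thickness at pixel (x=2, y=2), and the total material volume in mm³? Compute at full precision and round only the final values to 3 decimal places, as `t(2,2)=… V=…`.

span = t_max - t_min = 2.17 - 0.63 = 1.540
L(2,2) = 215, L_eff = 1 - 215/255 = 0.156863 (inverted)
t(2,2) = 2.17 - 1.540·0.156863 = 1.928
Σt over all 3·9 pixels = 935333/25500 ≈ 36.6797255
V = pitch²·Σt = 1.07²·935333/25500 = 41.995

t(2,2)=1.928 V=41.995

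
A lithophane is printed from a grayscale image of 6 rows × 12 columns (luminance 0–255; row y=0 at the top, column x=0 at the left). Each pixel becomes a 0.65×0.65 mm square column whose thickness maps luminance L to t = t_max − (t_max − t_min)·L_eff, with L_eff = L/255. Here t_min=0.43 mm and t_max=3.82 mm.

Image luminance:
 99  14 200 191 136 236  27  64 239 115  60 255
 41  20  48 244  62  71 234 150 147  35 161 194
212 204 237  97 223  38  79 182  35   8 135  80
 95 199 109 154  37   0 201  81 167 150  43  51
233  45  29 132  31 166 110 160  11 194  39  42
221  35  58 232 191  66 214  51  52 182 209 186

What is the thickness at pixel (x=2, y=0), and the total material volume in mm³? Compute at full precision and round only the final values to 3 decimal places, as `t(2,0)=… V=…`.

t(2,0)=1.161 V=67.063

span = t_max - t_min = 3.82 - 0.43 = 3.390
L(2,0) = 200, L_eff = 200/255 = 0.784314
t(2,0) = 3.82 - 3.390·0.784314 = 1.161
Σt over all 6·12 pixels = 1349203/8500 ≈ 158.7297647
V = pitch²·Σt = 0.65²·1349203/8500 = 67.063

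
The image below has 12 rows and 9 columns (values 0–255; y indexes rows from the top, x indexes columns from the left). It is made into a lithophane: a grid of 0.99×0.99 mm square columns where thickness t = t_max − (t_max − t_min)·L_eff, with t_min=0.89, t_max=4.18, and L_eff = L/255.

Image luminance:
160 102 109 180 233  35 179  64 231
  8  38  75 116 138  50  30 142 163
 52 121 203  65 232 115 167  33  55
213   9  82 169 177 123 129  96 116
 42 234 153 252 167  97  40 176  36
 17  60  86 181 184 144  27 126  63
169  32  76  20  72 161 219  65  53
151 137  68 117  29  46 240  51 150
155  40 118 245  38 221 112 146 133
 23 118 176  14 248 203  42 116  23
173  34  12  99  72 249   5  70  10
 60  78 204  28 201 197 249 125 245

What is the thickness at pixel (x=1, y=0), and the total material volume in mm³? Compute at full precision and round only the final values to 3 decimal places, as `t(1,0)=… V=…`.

span = t_max - t_min = 4.18 - 0.89 = 3.290
L(1,0) = 102, L_eff = 102/255 = 0.400000
t(1,0) = 4.18 - 3.290·0.400000 = 2.864
Σt over all 12·9 pixels = 7421263/25500 ≈ 291.0299216
V = pitch²·Σt = 0.99²·7421263/25500 = 285.238

t(1,0)=2.864 V=285.238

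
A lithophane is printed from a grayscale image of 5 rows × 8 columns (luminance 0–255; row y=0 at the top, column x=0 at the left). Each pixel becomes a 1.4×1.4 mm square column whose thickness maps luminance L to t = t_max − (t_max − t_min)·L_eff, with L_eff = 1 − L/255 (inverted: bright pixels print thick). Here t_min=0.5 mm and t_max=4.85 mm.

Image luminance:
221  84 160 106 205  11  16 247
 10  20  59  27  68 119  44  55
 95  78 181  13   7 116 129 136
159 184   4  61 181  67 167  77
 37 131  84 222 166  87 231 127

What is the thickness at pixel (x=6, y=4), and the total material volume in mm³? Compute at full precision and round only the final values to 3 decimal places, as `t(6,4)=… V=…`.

span = t_max - t_min = 4.85 - 0.5 = 4.350
L(6,4) = 231, L_eff = 1 - 231/255 = 0.094118 (inverted)
t(6,4) = 4.85 - 4.350·0.094118 = 4.441
Σt over all 5·8 pixels = 38892/425 ≈ 91.5105882
V = pitch²·Σt = 1.4²·38892/425 = 179.361

t(6,4)=4.441 V=179.361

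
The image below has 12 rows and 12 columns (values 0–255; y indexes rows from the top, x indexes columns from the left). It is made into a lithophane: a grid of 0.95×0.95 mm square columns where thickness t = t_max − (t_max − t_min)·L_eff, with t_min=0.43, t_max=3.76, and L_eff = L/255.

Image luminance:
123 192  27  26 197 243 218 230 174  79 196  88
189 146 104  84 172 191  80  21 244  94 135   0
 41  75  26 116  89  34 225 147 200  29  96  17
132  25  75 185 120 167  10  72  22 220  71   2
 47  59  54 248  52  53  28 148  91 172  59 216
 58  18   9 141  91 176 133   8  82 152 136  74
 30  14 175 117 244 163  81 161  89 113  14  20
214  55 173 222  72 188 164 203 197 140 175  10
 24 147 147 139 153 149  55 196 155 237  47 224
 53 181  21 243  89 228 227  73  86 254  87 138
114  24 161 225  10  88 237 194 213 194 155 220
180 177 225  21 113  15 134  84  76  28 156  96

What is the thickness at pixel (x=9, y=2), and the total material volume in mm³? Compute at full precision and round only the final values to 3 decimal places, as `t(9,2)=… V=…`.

t(9,2)=3.381 V=284.983

span = t_max - t_min = 3.76 - 0.43 = 3.330
L(9,2) = 29, L_eff = 29/255 = 0.113725
t(9,2) = 3.76 - 3.330·0.113725 = 3.381
Σt over all 12·12 pixels = 2684049/8500 ≈ 315.7704706
V = pitch²·Σt = 0.95²·2684049/8500 = 284.983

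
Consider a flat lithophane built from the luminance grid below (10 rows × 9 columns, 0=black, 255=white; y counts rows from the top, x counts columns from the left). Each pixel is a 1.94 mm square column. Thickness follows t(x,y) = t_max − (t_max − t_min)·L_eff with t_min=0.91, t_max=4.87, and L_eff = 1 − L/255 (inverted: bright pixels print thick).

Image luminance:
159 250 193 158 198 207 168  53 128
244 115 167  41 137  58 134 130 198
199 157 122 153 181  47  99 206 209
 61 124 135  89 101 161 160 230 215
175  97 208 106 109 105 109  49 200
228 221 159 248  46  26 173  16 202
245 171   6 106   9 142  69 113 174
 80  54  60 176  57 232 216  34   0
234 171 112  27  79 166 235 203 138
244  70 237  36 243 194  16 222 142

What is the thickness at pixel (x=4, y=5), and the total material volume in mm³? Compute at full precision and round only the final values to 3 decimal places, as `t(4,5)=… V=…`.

span = t_max - t_min = 4.87 - 0.91 = 3.960
L(4,5) = 46, L_eff = 1 - 46/255 = 0.819608 (inverted)
t(4,5) = 4.87 - 3.960·0.819608 = 1.624
Σt over all 10·9 pixels = 1178157/4250 ≈ 277.2134118
V = pitch²·Σt = 1.94²·1178157/4250 = 1043.320

t(4,5)=1.624 V=1043.320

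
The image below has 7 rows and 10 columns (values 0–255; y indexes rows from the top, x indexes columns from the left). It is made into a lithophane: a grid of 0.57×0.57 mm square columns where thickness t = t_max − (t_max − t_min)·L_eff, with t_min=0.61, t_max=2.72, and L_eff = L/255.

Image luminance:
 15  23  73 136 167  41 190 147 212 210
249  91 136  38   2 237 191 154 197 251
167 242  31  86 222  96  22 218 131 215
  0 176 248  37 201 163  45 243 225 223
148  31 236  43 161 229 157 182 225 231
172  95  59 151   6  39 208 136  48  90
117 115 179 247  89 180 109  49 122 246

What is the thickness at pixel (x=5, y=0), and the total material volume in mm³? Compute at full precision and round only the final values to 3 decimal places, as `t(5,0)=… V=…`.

span = t_max - t_min = 2.72 - 0.61 = 2.110
L(5,0) = 41, L_eff = 41/255 = 0.160784
t(5,0) = 2.72 - 2.110·0.160784 = 2.381
Σt over all 7·10 pixels = 2776639/25500 ≈ 108.8878039
V = pitch²·Σt = 0.57²·2776639/25500 = 35.378

t(5,0)=2.381 V=35.378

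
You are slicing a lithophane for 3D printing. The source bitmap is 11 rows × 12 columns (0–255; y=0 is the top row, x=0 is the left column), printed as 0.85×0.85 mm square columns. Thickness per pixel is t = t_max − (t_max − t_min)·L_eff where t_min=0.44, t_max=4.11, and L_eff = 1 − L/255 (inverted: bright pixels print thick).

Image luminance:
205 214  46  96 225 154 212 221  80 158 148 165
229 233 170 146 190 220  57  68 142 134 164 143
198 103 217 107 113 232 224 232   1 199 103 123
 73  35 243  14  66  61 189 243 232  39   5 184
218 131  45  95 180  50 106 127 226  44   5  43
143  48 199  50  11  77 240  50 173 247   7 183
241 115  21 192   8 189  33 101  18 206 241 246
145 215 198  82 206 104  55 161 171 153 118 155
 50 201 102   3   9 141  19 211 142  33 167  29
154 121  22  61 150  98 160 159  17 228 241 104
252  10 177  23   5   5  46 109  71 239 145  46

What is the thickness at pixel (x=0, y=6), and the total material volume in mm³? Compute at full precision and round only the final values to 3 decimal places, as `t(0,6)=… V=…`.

t(0,6)=3.909 V=217.466

span = t_max - t_min = 4.11 - 0.44 = 3.670
L(0,6) = 241, L_eff = 1 - 241/255 = 0.054902 (inverted)
t(0,6) = 4.11 - 3.670·0.054902 = 3.909
Σt over all 11·12 pixels = 1279211/4250 ≈ 300.9908235
V = pitch²·Σt = 0.85²·1279211/4250 = 217.466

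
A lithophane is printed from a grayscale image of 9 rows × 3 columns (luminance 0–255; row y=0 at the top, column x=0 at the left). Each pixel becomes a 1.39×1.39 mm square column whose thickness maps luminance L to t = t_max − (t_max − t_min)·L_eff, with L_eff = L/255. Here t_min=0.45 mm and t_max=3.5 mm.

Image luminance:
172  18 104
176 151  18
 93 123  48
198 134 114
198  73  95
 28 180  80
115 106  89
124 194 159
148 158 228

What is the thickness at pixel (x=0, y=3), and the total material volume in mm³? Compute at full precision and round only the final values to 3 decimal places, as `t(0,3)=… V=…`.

span = t_max - t_min = 3.5 - 0.45 = 3.050
L(0,3) = 198, L_eff = 198/255 = 0.776471
t(0,3) = 3.5 - 3.050·0.776471 = 1.132
Σt over all 9·3 pixels = 46531/850 ≈ 54.7423529
V = pitch²·Σt = 1.39²·46531/850 = 105.768

t(0,3)=1.132 V=105.768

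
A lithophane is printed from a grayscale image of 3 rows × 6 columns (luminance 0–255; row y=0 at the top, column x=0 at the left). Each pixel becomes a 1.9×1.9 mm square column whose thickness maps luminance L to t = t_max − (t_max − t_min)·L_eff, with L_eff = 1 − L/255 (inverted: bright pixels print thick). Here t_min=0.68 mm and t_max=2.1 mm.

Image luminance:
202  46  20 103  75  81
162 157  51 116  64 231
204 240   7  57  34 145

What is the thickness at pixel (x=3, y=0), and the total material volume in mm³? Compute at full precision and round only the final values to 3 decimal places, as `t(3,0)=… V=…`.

t(3,0)=1.254 V=84.291

span = t_max - t_min = 2.1 - 0.68 = 1.420
L(3,0) = 103, L_eff = 1 - 103/255 = 0.596078 (inverted)
t(3,0) = 2.1 - 1.420·0.596078 = 1.254
Σt over all 3·6 pixels = 19847/850 ≈ 23.3494118
V = pitch²·Σt = 1.9²·19847/850 = 84.291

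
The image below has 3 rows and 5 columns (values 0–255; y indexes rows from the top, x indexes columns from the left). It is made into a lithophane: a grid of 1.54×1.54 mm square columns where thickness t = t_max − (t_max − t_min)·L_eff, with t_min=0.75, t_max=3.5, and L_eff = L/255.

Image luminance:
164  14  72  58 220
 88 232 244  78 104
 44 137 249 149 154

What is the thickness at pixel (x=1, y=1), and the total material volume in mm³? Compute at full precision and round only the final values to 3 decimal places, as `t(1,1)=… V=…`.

t(1,1)=0.998 V=73.178

span = t_max - t_min = 3.5 - 0.75 = 2.750
L(1,1) = 232, L_eff = 232/255 = 0.909804
t(1,1) = 3.5 - 2.750·0.909804 = 0.998
Σt over all 3·5 pixels = 10491/340 ≈ 30.8558824
V = pitch²·Σt = 1.54²·10491/340 = 73.178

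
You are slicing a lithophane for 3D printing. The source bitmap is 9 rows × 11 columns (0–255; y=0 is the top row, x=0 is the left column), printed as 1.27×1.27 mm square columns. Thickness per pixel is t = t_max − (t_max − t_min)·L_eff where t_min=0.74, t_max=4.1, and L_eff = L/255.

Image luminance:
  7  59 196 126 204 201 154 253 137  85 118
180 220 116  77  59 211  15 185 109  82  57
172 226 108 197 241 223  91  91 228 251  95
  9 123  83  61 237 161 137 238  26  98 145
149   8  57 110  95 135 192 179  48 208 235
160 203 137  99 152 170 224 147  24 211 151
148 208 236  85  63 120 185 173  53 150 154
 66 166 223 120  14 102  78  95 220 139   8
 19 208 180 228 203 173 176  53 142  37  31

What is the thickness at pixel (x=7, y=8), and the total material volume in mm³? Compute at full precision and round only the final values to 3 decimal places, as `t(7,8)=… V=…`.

span = t_max - t_min = 4.1 - 0.74 = 3.360
L(7,8) = 53, L_eff = 53/255 = 0.207843
t(7,8) = 4.1 - 3.360·0.207843 = 3.402
Σt over all 9·11 pixels = 972323/4250 ≈ 228.7818824
V = pitch²·Σt = 1.27²·972323/4250 = 369.002

t(7,8)=3.402 V=369.002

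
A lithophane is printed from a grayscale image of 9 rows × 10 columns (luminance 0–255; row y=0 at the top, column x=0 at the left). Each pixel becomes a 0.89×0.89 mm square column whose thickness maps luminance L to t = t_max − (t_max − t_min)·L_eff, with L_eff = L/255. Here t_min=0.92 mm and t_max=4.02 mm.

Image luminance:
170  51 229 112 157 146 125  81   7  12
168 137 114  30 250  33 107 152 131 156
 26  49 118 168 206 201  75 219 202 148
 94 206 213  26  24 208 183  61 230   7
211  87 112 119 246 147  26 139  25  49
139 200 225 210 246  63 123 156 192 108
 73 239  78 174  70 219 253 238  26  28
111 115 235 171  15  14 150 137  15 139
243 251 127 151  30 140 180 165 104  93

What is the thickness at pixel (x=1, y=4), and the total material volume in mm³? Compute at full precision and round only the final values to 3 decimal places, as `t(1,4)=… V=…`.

span = t_max - t_min = 4.02 - 0.92 = 3.100
L(1,4) = 87, L_eff = 87/255 = 0.341176
t(1,4) = 4.02 - 3.100·0.341176 = 2.962
Σt over all 9·10 pixels = 555581/2550 ≈ 217.8749020
V = pitch²·Σt = 0.89²·555581/2550 = 172.579

t(1,4)=2.962 V=172.579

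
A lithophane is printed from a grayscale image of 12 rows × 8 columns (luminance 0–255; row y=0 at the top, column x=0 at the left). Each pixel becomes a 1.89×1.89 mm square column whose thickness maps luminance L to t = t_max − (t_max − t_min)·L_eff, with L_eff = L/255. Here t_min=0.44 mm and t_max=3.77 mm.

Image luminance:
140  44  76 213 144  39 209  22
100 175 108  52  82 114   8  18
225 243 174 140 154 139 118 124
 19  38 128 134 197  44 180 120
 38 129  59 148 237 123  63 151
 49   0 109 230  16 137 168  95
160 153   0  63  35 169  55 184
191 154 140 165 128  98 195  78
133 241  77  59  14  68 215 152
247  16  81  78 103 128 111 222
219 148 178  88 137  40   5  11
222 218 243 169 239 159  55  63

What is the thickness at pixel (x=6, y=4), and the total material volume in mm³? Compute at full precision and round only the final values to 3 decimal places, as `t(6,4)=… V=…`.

t(6,4)=2.947 V=752.637

span = t_max - t_min = 3.77 - 0.44 = 3.330
L(6,4) = 63, L_eff = 63/255 = 0.247059
t(6,4) = 3.77 - 3.330·0.247059 = 2.947
Σt over all 12·8 pixels = 89547/425 ≈ 210.6988235
V = pitch²·Σt = 1.89²·89547/425 = 752.637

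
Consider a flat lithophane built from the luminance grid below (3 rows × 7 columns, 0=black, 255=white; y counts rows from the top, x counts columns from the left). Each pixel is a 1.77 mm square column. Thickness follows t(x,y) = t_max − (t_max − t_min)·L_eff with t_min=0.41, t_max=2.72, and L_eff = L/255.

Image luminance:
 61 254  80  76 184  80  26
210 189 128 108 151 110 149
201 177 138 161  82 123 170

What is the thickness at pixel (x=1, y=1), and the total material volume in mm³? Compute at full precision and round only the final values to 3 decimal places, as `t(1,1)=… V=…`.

t(1,1)=1.008 V=97.840

span = t_max - t_min = 2.72 - 0.41 = 2.310
L(1,1) = 189, L_eff = 189/255 = 0.741176
t(1,1) = 2.72 - 2.310·0.741176 = 1.008
Σt over all 3·7 pixels = 132727/4250 ≈ 31.2298824
V = pitch²·Σt = 1.77²·132727/4250 = 97.840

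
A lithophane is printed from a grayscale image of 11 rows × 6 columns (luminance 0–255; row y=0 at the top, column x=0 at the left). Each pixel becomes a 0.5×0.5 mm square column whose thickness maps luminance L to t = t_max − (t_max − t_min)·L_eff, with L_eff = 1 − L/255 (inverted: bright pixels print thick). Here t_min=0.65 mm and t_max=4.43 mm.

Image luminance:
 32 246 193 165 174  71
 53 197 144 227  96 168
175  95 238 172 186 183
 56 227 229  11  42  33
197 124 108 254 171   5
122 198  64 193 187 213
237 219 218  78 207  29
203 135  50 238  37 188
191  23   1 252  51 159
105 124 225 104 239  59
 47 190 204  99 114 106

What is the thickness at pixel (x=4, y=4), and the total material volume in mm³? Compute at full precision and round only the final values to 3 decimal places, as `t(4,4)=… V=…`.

t(4,4)=3.185 V=45.490

span = t_max - t_min = 4.43 - 0.65 = 3.780
L(4,4) = 171, L_eff = 1 - 171/255 = 0.329412 (inverted)
t(4,4) = 4.43 - 3.780·0.329412 = 3.185
Σt over all 11·6 pixels = 386664/2125 ≈ 181.9595294
V = pitch²·Σt = 0.5²·386664/2125 = 45.490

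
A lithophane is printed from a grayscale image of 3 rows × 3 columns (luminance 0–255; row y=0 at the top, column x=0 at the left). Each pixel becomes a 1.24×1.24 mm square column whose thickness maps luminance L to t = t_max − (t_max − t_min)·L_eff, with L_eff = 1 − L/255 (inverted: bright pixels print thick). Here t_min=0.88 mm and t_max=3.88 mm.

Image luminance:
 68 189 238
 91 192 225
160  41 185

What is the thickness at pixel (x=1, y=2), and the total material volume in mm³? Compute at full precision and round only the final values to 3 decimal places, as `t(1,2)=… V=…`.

span = t_max - t_min = 3.88 - 0.88 = 3.000
L(1,2) = 41, L_eff = 1 - 41/255 = 0.839216 (inverted)
t(1,2) = 3.88 - 3.000·0.839216 = 1.362
Σt over all 3·3 pixels = 10311/425 ≈ 24.2611765
V = pitch²·Σt = 1.24²·10311/425 = 37.304

t(1,2)=1.362 V=37.304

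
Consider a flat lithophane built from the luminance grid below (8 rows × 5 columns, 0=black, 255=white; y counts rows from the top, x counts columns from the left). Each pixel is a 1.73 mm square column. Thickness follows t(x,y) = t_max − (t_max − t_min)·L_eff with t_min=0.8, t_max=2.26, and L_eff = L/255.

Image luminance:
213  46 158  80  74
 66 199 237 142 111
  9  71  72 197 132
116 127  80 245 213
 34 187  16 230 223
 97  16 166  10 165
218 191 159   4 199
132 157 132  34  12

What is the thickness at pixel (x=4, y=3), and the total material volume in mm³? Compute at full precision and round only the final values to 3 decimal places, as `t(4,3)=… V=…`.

t(4,3)=1.040 V=185.393

span = t_max - t_min = 2.26 - 0.8 = 1.460
L(4,3) = 213, L_eff = 213/255 = 0.835294
t(4,3) = 2.26 - 1.460·0.835294 = 1.040
Σt over all 8·5 pixels = 78979/1275 ≈ 61.9443137
V = pitch²·Σt = 1.73²·78979/1275 = 185.393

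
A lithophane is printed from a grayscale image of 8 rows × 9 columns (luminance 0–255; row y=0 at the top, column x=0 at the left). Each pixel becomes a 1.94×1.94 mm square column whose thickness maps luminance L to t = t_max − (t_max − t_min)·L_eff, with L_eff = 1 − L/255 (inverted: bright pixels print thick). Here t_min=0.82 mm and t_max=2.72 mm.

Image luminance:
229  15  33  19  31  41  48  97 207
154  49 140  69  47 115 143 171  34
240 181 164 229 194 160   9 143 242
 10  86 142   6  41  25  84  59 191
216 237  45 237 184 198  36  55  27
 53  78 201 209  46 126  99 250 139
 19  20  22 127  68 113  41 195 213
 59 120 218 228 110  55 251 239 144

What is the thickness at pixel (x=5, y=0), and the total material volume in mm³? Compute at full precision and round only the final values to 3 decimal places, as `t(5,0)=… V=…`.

t(5,0)=1.125 V=461.293

span = t_max - t_min = 2.72 - 0.82 = 1.900
L(5,0) = 41, L_eff = 1 - 41/255 = 0.839216 (inverted)
t(5,0) = 2.72 - 1.900·0.839216 = 1.125
Σt over all 8·9 pixels = 52091/425 ≈ 122.5670588
V = pitch²·Σt = 1.94²·52091/425 = 461.293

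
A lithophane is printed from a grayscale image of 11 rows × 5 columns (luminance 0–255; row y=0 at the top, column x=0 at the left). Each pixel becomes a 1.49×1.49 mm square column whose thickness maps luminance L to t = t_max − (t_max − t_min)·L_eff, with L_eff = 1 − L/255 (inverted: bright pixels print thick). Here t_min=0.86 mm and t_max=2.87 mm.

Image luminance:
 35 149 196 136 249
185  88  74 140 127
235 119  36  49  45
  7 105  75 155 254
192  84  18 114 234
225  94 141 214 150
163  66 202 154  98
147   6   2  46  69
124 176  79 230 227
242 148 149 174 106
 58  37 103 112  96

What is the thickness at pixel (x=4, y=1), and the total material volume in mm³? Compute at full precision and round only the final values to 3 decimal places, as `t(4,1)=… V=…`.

span = t_max - t_min = 2.87 - 0.86 = 2.010
L(4,1) = 127, L_eff = 1 - 127/255 = 0.501961 (inverted)
t(4,1) = 2.87 - 2.010·0.501961 = 1.861
Σt over all 11·5 pixels = 866963/8500 ≈ 101.9956471
V = pitch²·Σt = 1.49²·866963/8500 = 226.441

t(4,1)=1.861 V=226.441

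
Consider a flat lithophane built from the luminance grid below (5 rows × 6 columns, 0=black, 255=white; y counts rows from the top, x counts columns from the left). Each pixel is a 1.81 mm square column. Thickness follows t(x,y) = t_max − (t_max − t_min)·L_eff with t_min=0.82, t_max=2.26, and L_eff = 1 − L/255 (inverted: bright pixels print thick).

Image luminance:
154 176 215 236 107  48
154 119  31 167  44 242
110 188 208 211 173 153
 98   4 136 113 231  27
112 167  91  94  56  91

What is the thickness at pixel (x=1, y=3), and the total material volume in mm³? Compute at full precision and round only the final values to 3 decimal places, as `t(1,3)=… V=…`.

span = t_max - t_min = 2.26 - 0.82 = 1.440
L(1,3) = 4, L_eff = 1 - 4/255 = 0.984314 (inverted)
t(1,3) = 2.26 - 1.440·0.984314 = 0.843
Σt over all 5·6 pixels = 99747/2125 ≈ 46.9397647
V = pitch²·Σt = 1.81²·99747/2125 = 153.779

t(1,3)=0.843 V=153.779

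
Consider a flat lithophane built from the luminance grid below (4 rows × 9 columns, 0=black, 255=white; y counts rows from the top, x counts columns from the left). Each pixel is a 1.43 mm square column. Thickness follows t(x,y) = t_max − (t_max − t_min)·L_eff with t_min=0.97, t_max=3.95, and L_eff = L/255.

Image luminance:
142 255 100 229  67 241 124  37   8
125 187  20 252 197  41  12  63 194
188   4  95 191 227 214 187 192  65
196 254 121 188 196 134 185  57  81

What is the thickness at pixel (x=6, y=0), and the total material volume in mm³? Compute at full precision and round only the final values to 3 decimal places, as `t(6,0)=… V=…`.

span = t_max - t_min = 3.95 - 0.97 = 2.980
L(6,0) = 124, L_eff = 124/255 = 0.486275
t(6,0) = 3.95 - 2.980·0.486275 = 2.501
Σt over all 4·9 pixels = 1057769/12750 ≈ 82.9622745
V = pitch²·Σt = 1.43²·1057769/12750 = 169.650

t(6,0)=2.501 V=169.650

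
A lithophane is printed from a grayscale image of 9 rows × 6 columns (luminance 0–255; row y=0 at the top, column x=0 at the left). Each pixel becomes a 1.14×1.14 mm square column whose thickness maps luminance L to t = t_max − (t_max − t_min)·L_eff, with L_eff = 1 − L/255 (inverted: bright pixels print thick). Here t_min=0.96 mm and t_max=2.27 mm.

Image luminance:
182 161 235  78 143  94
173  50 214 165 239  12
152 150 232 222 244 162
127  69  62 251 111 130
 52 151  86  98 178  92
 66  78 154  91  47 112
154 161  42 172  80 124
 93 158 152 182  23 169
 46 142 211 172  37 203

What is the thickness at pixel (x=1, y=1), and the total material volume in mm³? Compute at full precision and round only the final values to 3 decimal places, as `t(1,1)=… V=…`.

t(1,1)=1.217 V=115.334

span = t_max - t_min = 2.27 - 0.96 = 1.310
L(1,1) = 50, L_eff = 1 - 50/255 = 0.803922 (inverted)
t(1,1) = 2.27 - 1.310·0.803922 = 1.217
Σt over all 9·6 pixels = 565756/6375 ≈ 88.7460392
V = pitch²·Σt = 1.14²·565756/6375 = 115.334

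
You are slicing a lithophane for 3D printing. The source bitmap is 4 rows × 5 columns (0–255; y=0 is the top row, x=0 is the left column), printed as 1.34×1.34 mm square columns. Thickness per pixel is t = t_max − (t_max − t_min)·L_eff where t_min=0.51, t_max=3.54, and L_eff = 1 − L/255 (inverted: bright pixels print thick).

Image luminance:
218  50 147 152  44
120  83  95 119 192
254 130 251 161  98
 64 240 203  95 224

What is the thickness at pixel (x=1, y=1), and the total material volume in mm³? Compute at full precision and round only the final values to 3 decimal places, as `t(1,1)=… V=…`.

span = t_max - t_min = 3.54 - 0.51 = 3.030
L(1,1) = 83, L_eff = 1 - 83/255 = 0.674510 (inverted)
t(1,1) = 3.54 - 3.030·0.674510 = 1.496
Σt over all 4·5 pixels = 19182/425 ≈ 45.1341176
V = pitch²·Σt = 1.34²·19182/425 = 81.043

t(1,1)=1.496 V=81.043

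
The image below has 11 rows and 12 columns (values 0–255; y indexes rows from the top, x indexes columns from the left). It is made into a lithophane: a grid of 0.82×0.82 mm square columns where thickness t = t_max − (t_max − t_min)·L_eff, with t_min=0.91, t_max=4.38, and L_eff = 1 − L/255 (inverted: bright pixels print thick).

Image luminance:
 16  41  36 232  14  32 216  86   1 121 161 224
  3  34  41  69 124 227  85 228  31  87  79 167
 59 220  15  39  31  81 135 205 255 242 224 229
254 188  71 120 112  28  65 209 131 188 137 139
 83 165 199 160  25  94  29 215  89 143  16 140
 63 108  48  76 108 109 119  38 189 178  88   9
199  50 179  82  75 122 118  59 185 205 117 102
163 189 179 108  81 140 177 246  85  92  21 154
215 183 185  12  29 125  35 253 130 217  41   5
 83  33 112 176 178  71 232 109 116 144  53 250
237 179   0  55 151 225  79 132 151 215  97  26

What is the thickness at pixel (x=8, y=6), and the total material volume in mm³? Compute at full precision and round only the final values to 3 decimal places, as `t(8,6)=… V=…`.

t(8,6)=3.427 V=226.115

span = t_max - t_min = 4.38 - 0.91 = 3.470
L(8,6) = 185, L_eff = 1 - 185/255 = 0.274510 (inverted)
t(8,6) = 4.38 - 3.470·0.274510 = 3.427
Σt over all 11·12 pixels = 571677/1700 ≈ 336.2805882
V = pitch²·Σt = 0.82²·571677/1700 = 226.115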